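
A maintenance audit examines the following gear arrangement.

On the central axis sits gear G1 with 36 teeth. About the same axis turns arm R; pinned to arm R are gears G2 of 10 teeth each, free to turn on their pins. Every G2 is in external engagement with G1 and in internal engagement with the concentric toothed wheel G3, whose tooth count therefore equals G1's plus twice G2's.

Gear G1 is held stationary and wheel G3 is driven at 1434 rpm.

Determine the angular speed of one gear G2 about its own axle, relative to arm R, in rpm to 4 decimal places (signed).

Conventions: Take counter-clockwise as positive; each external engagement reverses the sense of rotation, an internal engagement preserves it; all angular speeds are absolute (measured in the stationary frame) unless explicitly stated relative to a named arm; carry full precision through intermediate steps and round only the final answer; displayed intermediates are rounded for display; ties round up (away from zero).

+3142.3304 rpm

planetary set (36T centre, 10T on arm, 56T internal) — Willis relation
normalise by the input: solve with ω_ring = 1, then scale by 1434 rpm
ring teeth: 36 + 2·10 = 56
36(ω_sun−ω_arm) = −56(ω_ring−ω_arm),  ω_sun = 0, ω_ring = 1
36(0−ω_arm) = −56(1−ω_arm)  ⇒  92·ω_arm = 56  ⇒  ω_arm = 14/23
sun–planet mesh: 36·(0−14/23) = −10·(ω_p−ω_arm)  ⇒  ω_p−ω_arm = 252/115
scale: ω_p−ω_arm = 252/115 × 1434 rpm = +3142.3304 rpm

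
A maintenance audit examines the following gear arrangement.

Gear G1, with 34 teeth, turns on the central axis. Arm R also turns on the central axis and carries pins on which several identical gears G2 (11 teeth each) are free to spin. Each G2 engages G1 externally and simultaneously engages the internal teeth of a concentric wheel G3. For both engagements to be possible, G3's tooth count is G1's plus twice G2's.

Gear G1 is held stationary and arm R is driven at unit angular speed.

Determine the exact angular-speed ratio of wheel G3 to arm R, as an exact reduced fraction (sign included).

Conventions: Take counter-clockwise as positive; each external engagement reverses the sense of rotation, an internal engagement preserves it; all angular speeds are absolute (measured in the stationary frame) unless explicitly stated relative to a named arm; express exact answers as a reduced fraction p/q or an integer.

45/28

class = planetary set [G3 = 34+2·11 = 56; Willis about the carrier]
ring teeth: 34 + 2·11 = 56
34(ω_sun−ω_arm) = −56(ω_ring−ω_arm),  ω_sun = 0, ω_arm = 1
ω_ring = 1 − (34/56)(0−1) = 45/28
ω_out/ω_in = 45/28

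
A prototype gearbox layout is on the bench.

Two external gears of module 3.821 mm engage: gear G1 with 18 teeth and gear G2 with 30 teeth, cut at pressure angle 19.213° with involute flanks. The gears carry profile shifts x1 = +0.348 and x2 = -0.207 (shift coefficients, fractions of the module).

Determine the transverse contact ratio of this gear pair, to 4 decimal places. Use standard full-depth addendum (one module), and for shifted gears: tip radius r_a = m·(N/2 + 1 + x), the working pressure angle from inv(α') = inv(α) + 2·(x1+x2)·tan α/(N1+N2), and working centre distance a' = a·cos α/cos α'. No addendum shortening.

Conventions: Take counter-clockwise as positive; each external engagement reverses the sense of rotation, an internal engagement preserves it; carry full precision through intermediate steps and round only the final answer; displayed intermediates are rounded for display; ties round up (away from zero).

single-mesh involute tooth geometry (18T engaging 30T at module 3.821)
base radii: r_b1 = 32.473592, r_b2 = 54.122654
tip radii: r_a1 = 39.539708, r_a2 = 60.345053
inv(α') = inv(19.213°) + 2·(+0.348-0.207)·tan α/(18+30) = 0.01520855  ⇒  α' = 20.13062°
a' = a·cos α / cos α' = 91.7040·cos 19.213°/cos 20.13062° = 92.230571
action lengths: √(r_a1²−r_b1²) = 22.557800, √(r_a2²−r_b2²) = 26.688271
base pitch p_b = π·m·cos α = 11.335422
CR = (22.557800 + 26.688271 − 92.230571·sin 20.13062°)/11.335422 = 1.544173
contact ratio ≈ 1.5442

1.5442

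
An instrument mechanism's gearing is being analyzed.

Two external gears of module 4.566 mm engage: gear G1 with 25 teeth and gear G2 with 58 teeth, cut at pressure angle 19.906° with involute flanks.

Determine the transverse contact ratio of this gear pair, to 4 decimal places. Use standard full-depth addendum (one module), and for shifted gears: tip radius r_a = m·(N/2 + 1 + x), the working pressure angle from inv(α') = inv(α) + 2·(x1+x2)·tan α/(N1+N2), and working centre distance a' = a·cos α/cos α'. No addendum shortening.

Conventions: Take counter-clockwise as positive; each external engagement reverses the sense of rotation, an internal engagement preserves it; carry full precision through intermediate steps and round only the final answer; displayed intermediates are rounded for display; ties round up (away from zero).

class = single-mesh tooth geometry [involute pair 25T × 58T, m = 4.566]
base radii: r_b1 = 53.664910, r_b2 = 124.502592
tip radii: r_a1 = 61.641000, r_a2 = 136.980000
no profile shift: α' = α, a' = a
action lengths: √(r_a1²−r_b1²) = 30.326396, √(r_a2²−r_b2²) = 57.119393
base pitch p_b = π·m·cos α = 13.487463
CR = (30.326396 + 57.119393 − 189.489000·sin 19.90600°)/13.487463 = 1.700020
contact ratio ≈ 1.7000

1.7000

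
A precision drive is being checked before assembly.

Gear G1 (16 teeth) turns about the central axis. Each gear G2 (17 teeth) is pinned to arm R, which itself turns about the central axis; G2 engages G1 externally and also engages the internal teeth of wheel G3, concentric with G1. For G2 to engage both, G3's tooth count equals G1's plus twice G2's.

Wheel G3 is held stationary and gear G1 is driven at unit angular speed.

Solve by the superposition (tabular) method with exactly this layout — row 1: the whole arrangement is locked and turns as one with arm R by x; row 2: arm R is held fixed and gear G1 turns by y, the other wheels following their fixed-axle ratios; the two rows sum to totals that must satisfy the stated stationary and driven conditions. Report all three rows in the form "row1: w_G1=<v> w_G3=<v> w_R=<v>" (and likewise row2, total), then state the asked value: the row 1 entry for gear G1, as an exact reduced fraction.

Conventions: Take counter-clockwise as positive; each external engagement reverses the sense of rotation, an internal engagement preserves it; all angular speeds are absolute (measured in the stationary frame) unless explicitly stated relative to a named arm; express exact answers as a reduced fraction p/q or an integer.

row1: w_G1=8/33 w_G3=8/33 w_R=8/33
row2: w_G1=25/33 w_G3=-8/33 w_R=0
total: w_G1=1 w_G3=0 w_R=8/33
asked value: 8/33

class = planetary set [G3 = 16+2·17 = 50; Willis about the carrier]
superposition row 1 [locked train]: every member turns x
row 2 (arm held, sun turns y): ω_ring = −(16/50)·y, ω_arm = 0
boundary: total ω_ring = x − (16/50)·y = 0 and total ω_sun = x + y = 1  ⇒  y = 25/33, x = 8/33
row 2 ring = −(16/50)·25/33 = -8/33
totals (row 1 + row 2): sun 8/33 + 25/33 = 1, ring 8/33 + (-8/33) = 0, arm 8/33 + 0 = 8/33
asked cell (row1, sun) = 8/33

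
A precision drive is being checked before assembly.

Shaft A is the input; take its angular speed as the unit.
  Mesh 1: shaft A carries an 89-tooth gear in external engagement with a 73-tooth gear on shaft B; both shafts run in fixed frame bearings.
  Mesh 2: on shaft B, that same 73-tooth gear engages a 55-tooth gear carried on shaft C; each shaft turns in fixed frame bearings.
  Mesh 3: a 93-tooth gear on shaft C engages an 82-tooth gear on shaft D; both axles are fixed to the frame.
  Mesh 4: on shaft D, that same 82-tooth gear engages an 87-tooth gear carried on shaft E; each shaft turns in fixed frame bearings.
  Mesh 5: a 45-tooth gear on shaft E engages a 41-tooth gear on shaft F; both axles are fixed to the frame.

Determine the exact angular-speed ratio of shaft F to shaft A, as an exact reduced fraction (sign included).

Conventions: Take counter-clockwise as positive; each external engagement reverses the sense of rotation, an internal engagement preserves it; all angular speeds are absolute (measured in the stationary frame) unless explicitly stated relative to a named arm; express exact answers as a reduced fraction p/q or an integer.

-24831/13079

class = fixed-axis compound train [5 meshes; 5 ratios multiply, 5 sense flips]
mesh 1 [89T→73T]: running ratio 89/73, sense −
mesh 2 [73T→55T]: running ratio 89/55, sense +
mesh 3 [93T→82T]: running ratio 8277/4510, sense −
mesh 4 [82T→87T]: running ratio 2759/1595, sense +
mesh 5 [45T→41T]: running ratio 24831/13079, sense −
ω_out/ω_in = -24831/13079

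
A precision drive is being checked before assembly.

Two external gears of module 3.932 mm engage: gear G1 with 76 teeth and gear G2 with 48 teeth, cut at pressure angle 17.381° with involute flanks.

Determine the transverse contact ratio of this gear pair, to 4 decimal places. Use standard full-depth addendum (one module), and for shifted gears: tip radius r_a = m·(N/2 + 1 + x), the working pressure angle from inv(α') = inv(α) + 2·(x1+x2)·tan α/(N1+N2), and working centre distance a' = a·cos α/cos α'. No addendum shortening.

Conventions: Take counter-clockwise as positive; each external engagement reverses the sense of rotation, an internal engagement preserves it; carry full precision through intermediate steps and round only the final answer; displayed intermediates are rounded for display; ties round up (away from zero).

topology: single-mesh involute geometry — m = 3.932, 76T/48T pair
base radii: r_b1 = 142.593582, r_b2 = 90.059104
tip radii: r_a1 = 153.348000, r_a2 = 98.300000
no profile shift: α' = α, a' = a
action lengths: √(r_a1²−r_b1²) = 56.415241, √(r_a2²−r_b2²) = 39.398575
base pitch p_b = π·m·cos α = 11.788709
CR = (56.415241 + 39.398575 − 243.784000·sin 17.38100°)/11.788709 = 1.950137
contact ratio ≈ 1.9501

1.9501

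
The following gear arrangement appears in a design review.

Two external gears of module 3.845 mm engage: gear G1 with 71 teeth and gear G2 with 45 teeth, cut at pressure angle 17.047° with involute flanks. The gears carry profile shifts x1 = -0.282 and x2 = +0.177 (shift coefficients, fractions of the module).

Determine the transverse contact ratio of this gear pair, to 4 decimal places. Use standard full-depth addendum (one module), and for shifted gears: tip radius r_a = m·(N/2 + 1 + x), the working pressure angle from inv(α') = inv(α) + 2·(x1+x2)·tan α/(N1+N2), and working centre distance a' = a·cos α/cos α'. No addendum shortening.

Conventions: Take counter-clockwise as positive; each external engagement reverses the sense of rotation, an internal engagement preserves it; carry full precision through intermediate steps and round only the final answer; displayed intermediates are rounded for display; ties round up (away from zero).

1.9629

class = single-mesh tooth geometry [involute pair 71T × 45T, m = 3.845]
base radii: r_b1 = 130.500428, r_b2 = 82.711539
tip radii: r_a1 = 139.258210, r_a2 = 91.038065
inv(α') = inv(17.047°) + 2·(-0.282+0.177)·tan α/(71+45) = 0.00854651  ⇒  α' = 16.70135°
a' = a·cos α / cos α' = 223.0100·cos 17.047°/cos 16.70135° = 222.602277
action lengths: √(r_a1²−r_b1²) = 48.605426, √(r_a2²−r_b2²) = 38.035912
base pitch p_b = π·m·cos α = 11.548709
CR = (48.605426 + 38.035912 − 222.602277·sin 16.70135°)/11.548709 = 1.962923
contact ratio ≈ 1.9629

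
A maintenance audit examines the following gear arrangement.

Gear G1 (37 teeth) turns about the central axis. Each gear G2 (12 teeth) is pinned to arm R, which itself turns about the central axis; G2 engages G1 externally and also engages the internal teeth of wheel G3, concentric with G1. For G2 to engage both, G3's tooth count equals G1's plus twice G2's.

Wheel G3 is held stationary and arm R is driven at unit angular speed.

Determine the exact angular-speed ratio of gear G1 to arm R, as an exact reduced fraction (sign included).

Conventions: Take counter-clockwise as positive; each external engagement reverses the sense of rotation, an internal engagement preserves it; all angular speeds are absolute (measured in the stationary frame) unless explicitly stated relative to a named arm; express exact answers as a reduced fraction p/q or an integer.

planetary set (37T centre, 12T on arm, 61T internal) — Willis relation
ring teeth: 37 + 2·12 = 61
37(ω_sun−ω_arm) = −61(ω_ring−ω_arm),  ω_ring = 0, ω_arm = 1
ω_sun = 1 − (61/37)(0−1) = 98/37
ω_out/ω_in = 98/37

98/37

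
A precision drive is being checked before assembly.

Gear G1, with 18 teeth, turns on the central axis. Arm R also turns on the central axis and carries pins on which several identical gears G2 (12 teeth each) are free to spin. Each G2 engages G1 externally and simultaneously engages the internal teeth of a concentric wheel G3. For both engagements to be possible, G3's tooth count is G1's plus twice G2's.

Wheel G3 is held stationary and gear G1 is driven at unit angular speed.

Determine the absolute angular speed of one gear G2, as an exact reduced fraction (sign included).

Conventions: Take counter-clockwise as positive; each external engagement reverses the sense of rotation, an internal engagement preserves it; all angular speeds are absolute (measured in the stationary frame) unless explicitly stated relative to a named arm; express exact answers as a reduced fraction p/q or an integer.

recognized (axles ride arm R): planetary set, 18/12/42 teeth
ring teeth: 18 + 2·12 = 42
18(ω_sun−ω_arm) = −42(ω_ring−ω_arm),  ω_ring = 0, ω_sun = 1
18(1−ω_arm) = −42(0−ω_arm)  ⇒  60·ω_arm = 18  ⇒  ω_arm = 3/10
sun–planet mesh: 18·(1−3/10) = −12·(ω_p−ω_arm)  ⇒  ω_p−ω_arm = -21/20
ω_p = 3/10 − 21/20 = -3/4
exact speed ratio = -3/4

-3/4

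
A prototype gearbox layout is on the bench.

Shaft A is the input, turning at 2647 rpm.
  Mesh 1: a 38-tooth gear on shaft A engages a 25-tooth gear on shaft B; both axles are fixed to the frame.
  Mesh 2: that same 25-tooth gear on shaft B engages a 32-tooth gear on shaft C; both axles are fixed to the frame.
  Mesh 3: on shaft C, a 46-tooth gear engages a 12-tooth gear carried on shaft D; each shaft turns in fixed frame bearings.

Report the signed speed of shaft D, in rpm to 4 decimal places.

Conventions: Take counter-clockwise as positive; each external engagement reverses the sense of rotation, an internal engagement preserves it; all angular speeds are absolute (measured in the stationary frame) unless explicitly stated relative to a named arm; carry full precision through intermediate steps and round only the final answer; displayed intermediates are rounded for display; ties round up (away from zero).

-12049.3646 rpm

class = fixed-axis compound train [3 meshes; 3 ratios multiply, 3 sense flips]
mesh 1 [38T→25T]: ω = 2647.0000×38/25 = 4023.4400 rpm, sense flips to −
mesh 2 [25T→32T]: ω = 4023.4400×25/32 = 3143.3125 rpm, sense flips to +
mesh 3 [46T→12T]: ω = 3143.3125×46/12 = 12049.3646 rpm, sense flips to −
signed output speed = -12049.3646 rpm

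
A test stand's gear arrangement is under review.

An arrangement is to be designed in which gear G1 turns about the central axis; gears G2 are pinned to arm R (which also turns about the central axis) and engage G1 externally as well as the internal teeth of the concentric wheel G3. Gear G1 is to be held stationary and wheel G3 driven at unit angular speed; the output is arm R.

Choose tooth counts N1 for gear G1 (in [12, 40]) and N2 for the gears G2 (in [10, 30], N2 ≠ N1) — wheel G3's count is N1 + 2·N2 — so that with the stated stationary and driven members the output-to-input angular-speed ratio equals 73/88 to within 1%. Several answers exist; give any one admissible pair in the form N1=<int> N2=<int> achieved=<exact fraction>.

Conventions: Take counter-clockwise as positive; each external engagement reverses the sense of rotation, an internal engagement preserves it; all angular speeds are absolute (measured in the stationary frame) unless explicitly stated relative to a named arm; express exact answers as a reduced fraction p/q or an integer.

N1=15 N2=29 achieved=73/88

planetary set to be sized for 73/88 (Willis relation)
Willis with ω_sun = 0: ω_arm/ω_ring = N3/(N1+N3); set equal to 73/88  ⇒  N3/N1 = (73/88)/(1 − 73/88) = 73/15
N3 = N1 + 2·N2  ⇒  N2/N1 = (N3/N1 − 1)/2 = (73/15 − 1)/2 = 29/15
smallest multiple with N1 ≥ 12 and N2 ≥ 10: k = 1  ⇒  N1 = 1·15 = 15, N2 = 1·29 = 29 (N1 ≤ 40, N2 ≤ 30, N2 ≠ N1 ✓), N3 = 15 + 2·29 = 73
check: N3/(N1+N3) with N1 = 15, N3 = 73 gives 73/88; |achieved − target| = 0 ≤ 73/8800 ✓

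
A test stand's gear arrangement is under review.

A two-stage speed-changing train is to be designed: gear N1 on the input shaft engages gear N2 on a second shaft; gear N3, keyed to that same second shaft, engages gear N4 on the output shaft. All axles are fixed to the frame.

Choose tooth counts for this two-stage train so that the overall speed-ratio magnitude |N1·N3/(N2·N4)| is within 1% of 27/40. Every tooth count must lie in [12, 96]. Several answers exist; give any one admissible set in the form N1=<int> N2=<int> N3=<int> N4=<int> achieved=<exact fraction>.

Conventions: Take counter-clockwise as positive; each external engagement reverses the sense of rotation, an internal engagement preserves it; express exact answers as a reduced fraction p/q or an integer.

N1=12 N2=16 N3=18 N4=20 achieved=27/40

topology: fixed-axis compound train — 2 stages, target 27/40
target = 27/40 in lowest terms: an exact hit needs N1·N3 = k·27 and N2·N4 = k·40 for one integer k, every count in [12, 96]; additionally prefer no 1:1 stage (N1 ≠ N2, N3 ≠ N4)
k = 1…7: no 1:1-free in-range split of k·27 and k·40 into factor pairs; take k = 8
k = 8: N1·N3 = 216 = 12·18, N2·N4 = 320 = 16·20
achieved = 12·18/(16·20) = 27/40; |achieved − target| = 0 ≤ 27/4000 ✓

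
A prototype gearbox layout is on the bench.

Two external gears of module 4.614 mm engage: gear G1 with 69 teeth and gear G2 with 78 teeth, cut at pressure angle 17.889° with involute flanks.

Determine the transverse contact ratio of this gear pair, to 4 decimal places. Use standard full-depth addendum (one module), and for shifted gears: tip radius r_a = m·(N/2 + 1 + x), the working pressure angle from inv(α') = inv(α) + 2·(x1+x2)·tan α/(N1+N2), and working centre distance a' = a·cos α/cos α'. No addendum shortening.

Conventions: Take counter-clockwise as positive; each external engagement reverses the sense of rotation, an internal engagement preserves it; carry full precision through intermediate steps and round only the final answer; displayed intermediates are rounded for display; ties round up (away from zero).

1.9540

class = single-mesh tooth geometry [involute pair 69T × 78T, m = 4.614]
base radii: r_b1 = 151.487042, r_b2 = 171.246222
tip radii: r_a1 = 163.797000, r_a2 = 184.560000
no profile shift: α' = α, a' = a
action lengths: √(r_a1²−r_b1²) = 62.298742, √(r_a2²−r_b2²) = 68.826776
base pitch p_b = π·m·cos α = 13.794510
CR = (62.298742 + 68.826776 − 339.129000·sin 17.88900°)/13.794510 = 1.953961
contact ratio ≈ 1.9540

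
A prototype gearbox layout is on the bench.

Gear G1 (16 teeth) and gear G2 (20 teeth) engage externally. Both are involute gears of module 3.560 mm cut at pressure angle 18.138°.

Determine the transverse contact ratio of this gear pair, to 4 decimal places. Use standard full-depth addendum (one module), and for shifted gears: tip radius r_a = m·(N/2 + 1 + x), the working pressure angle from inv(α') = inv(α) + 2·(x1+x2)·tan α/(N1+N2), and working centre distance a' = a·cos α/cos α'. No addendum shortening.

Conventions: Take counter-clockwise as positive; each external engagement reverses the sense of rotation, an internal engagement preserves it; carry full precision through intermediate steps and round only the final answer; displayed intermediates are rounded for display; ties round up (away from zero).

1.5921

class = single-mesh tooth geometry [involute pair 16T × 20T, m = 3.560]
base radii: r_b1 = 27.064814, r_b2 = 33.831017
tip radii: r_a1 = 32.040000, r_a2 = 39.160000
no profile shift: α' = α, a' = a
action lengths: √(r_a1²−r_b1²) = 17.148103, √(r_a2²−r_b2²) = 19.722268
base pitch p_b = π·m·cos α = 10.628328
CR = (17.148103 + 19.722268 − 64.080000·sin 18.13800°)/10.628328 = 1.592145
contact ratio ≈ 1.5921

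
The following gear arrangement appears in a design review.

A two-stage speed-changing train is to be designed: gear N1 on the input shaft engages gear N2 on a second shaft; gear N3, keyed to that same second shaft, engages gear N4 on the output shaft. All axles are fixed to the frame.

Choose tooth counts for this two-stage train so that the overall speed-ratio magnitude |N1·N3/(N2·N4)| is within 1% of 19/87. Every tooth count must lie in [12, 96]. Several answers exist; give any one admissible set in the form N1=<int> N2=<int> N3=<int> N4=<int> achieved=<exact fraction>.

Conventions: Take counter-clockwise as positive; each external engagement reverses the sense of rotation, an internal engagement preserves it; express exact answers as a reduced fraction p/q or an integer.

topology: fixed-axis compound train — 2 stages, target 19/87
target = 19/87 in lowest terms: an exact hit needs N1·N3 = k·19 and N2·N4 = k·87 for one integer k, every count in [12, 96]; additionally prefer no 1:1 stage (N1 ≠ N2, N3 ≠ N4)
k = 1…11: no 1:1-free in-range split of k·19 and k·87 into factor pairs; take k = 12
k = 12: N1·N3 = 228 = 12·19, N2·N4 = 1044 = 87·12
achieved = 12·19/(87·12) = 19/87; |achieved − target| = 0 ≤ 19/8700 ✓

N1=12 N2=87 N3=19 N4=12 achieved=19/87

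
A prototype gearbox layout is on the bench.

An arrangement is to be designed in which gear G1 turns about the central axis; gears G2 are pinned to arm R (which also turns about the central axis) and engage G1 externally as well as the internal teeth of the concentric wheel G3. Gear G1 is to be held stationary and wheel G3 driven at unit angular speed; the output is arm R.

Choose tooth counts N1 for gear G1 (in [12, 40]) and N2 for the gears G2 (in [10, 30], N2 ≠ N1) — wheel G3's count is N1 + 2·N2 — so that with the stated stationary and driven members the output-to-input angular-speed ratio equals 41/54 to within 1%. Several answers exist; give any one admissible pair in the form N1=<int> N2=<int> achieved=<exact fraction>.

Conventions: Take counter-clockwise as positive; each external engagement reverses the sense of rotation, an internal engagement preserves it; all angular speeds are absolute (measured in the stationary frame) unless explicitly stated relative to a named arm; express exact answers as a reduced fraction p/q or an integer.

topology: planetary set — design target 41/54, arm = carrier (Willis)
Willis with ω_sun = 0: ω_arm/ω_ring = N3/(N1+N3); set equal to 41/54  ⇒  N3/N1 = (41/54)/(1 − 41/54) = 41/13
N3 = N1 + 2·N2  ⇒  N2/N1 = (N3/N1 − 1)/2 = (41/13 − 1)/2 = 14/13
smallest multiple with N1 ≥ 12 and N2 ≥ 10: k = 1  ⇒  N1 = 1·13 = 13, N2 = 1·14 = 14 (N1 ≤ 40, N2 ≤ 30, N2 ≠ N1 ✓), N3 = 13 + 2·14 = 41
check: N3/(N1+N3) with N1 = 13, N3 = 41 gives 41/54; |achieved − target| = 0 ≤ 41/5400 ✓

N1=13 N2=14 achieved=41/54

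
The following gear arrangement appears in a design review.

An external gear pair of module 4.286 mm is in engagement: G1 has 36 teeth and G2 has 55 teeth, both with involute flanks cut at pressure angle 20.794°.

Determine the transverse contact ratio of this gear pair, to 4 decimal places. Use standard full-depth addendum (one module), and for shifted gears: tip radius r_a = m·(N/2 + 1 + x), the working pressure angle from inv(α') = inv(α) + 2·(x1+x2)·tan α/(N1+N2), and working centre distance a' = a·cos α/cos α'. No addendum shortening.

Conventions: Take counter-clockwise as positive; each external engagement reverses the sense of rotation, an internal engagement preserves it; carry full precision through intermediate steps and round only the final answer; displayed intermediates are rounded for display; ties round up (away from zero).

class = single-mesh tooth geometry [involute pair 36T × 55T, m = 4.286]
base radii: r_b1 = 72.122800, r_b2 = 110.187611
tip radii: r_a1 = 81.434000, r_a2 = 122.151000
no profile shift: α' = α, a' = a
action lengths: √(r_a1²−r_b1²) = 37.812671, √(r_a2²−r_b2²) = 52.721506
base pitch p_b = π·m·cos α = 12.587803
CR = (37.812671 + 52.721506 − 195.013000·sin 20.79400°)/12.587803 = 1.692336
contact ratio ≈ 1.6923

1.6923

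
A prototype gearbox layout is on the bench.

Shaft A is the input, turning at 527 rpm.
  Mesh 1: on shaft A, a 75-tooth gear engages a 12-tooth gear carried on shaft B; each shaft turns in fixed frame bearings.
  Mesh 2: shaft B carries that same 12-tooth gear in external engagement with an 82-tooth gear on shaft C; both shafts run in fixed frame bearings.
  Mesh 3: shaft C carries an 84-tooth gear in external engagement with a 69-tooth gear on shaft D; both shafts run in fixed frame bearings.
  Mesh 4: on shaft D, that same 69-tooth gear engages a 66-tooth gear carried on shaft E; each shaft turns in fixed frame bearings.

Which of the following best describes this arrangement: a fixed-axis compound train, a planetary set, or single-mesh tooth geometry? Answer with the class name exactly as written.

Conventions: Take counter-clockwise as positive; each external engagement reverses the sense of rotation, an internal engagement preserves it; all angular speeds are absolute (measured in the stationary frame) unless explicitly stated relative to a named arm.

4-mesh fixed-axis compound train (all bearings frame-fixed)
classification: fixed-axis compound train

fixed-axis compound train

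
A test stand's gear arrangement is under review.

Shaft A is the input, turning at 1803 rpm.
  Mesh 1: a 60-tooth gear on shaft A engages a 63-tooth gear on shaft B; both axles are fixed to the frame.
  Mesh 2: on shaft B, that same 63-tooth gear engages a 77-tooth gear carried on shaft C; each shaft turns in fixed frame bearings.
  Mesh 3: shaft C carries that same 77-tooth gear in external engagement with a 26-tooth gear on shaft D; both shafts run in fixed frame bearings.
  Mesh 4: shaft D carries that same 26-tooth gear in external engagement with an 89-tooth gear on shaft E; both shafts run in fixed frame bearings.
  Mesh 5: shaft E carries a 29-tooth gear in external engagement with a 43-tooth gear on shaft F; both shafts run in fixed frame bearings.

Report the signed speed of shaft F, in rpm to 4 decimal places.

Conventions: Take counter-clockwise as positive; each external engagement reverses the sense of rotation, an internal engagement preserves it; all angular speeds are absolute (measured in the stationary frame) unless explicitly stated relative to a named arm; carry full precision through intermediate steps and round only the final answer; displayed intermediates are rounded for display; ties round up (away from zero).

-819.7596 rpm

recognized (6 fixed axles, 5 meshes): fixed-axis compound train
mesh 1 [60T→63T]: ω = 1803.0000×60/63 = 1717.1429 rpm, sense flips to −
mesh 2 [63T→77T]: ω = 1717.1429×63/77 = 1404.9351 rpm, sense flips to +
mesh 3 [77T→26T]: ω = 1404.9351×77/26 = 4160.7692 rpm, sense flips to −
mesh 4 [26T→89T]: ω = 4160.7692×26/89 = 1215.5056 rpm, sense flips to +
mesh 5 [29T→43T]: ω = 1215.5056×29/43 = 819.7596 rpm, sense flips to −
signed output speed = -819.7596 rpm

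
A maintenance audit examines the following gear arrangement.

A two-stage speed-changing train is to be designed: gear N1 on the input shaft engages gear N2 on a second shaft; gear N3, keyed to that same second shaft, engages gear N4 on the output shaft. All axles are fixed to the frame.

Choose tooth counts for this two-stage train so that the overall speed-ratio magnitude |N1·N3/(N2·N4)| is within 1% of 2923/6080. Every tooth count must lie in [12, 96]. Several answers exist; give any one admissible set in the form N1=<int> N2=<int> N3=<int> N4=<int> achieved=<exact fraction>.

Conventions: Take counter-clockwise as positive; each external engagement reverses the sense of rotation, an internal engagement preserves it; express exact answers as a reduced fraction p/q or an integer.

2-stage fixed-axis compound train for ratio 2923/6080
target = 2923/6080 in lowest terms: an exact hit needs N1·N3 = k·2923 and N2·N4 = k·6080 for one integer k, every count in [12, 96]; additionally prefer no 1:1 stage (N1 ≠ N2, N3 ≠ N4)
k = 1: N1·N3 = 2923 = 37·79, N2·N4 = 6080 = 64·95
achieved = 37·79/(64·95) = 2923/6080; |achieved − target| = 0 ≤ 2923/608000 ✓

N1=37 N2=64 N3=79 N4=95 achieved=2923/6080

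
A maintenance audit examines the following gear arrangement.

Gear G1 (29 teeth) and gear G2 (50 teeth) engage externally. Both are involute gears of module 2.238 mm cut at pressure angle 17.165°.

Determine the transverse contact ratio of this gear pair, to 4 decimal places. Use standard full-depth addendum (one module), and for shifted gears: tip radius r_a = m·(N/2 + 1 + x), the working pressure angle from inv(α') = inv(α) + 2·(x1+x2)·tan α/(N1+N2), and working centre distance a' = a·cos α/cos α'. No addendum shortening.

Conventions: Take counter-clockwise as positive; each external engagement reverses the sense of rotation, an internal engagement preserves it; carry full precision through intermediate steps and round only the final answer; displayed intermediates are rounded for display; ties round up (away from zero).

recognized (one external pair, fixed centres): single-mesh tooth geometry, m = 2.238, N1 = 29, N2 = 50
base radii: r_b1 = 31.005594, r_b2 = 53.457921
tip radii: r_a1 = 34.689000, r_a2 = 58.188000
no profile shift: α' = α, a' = a
action lengths: √(r_a1²−r_b1²) = 15.555701, √(r_a2²−r_b2²) = 22.980296
base pitch p_b = π·m·cos α = 6.717720
CR = (15.555701 + 22.980296 − 88.401000·sin 17.16500°)/6.717720 = 1.852816
contact ratio ≈ 1.8528

1.8528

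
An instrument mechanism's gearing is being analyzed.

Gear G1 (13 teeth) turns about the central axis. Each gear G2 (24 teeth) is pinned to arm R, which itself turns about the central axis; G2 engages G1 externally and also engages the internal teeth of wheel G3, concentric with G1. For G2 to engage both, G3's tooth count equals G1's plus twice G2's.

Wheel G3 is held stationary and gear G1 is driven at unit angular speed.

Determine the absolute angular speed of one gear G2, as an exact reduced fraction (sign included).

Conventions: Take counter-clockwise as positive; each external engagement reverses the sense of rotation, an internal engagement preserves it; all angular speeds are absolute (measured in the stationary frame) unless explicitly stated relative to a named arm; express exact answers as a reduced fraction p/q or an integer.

recognized (axles ride arm R): planetary set, 13/24/61 teeth
ring teeth: 13 + 2·24 = 61
13(ω_sun−ω_arm) = −61(ω_ring−ω_arm),  ω_ring = 0, ω_sun = 1
13(1−ω_arm) = −61(0−ω_arm)  ⇒  74·ω_arm = 13  ⇒  ω_arm = 13/74
sun–planet mesh: 13·(1−13/74) = −24·(ω_p−ω_arm)  ⇒  ω_p−ω_arm = -793/1776
ω_p = 13/74 − 793/1776 = -13/48
exact speed ratio = -13/48

-13/48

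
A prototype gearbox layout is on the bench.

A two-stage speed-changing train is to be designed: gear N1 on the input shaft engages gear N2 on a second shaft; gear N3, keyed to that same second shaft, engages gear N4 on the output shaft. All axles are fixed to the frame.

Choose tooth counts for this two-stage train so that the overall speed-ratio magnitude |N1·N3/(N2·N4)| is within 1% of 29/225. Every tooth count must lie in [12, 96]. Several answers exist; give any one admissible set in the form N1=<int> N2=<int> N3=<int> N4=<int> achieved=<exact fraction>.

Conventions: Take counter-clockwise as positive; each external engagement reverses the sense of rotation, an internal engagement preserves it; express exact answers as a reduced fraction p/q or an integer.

design class (target 29/225): fixed-axis compound train
target = 29/225 in lowest terms: an exact hit needs N1·N3 = k·29 and N2·N4 = k·225 for one integer k, every count in [12, 96]; additionally prefer no 1:1 stage (N1 ≠ N2, N3 ≠ N4)
k = 1…11: no 1:1-free in-range split of k·29 and k·225 into factor pairs; take k = 12
k = 12: N1·N3 = 348 = 12·29, N2·N4 = 2700 = 30·90
achieved = 12·29/(30·90) = 29/225; |achieved − target| = 0 ≤ 29/22500 ✓

N1=12 N2=30 N3=29 N4=90 achieved=29/225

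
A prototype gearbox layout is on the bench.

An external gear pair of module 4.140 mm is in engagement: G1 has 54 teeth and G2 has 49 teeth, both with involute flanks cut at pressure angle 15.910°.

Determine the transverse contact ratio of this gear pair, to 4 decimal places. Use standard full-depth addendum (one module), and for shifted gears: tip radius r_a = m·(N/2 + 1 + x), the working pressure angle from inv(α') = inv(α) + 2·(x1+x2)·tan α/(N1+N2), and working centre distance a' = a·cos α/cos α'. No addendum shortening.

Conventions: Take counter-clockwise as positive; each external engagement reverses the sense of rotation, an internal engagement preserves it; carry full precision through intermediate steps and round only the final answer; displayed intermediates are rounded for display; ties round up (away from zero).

2.0231

class = single-mesh tooth geometry [involute pair 54T × 49T, m = 4.140]
base radii: r_b1 = 107.498097, r_b2 = 97.544570
tip radii: r_a1 = 115.920000, r_a2 = 105.570000
no profile shift: α' = α, a' = a
action lengths: √(r_a1²−r_b1²) = 43.377477, √(r_a2²−r_b2²) = 40.374272
base pitch p_b = π·m·cos α = 12.507972
CR = (43.377477 + 40.374272 − 213.210000·sin 15.91000°)/12.507972 = 2.023119
contact ratio ≈ 2.0231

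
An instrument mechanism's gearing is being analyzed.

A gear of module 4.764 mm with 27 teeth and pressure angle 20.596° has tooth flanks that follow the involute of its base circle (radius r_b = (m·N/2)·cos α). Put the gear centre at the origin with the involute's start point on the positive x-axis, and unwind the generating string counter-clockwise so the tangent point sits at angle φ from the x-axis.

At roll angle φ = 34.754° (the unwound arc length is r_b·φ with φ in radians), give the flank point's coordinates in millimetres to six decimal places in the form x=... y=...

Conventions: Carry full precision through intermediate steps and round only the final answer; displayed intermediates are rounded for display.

x=70.280496 y=4.316003

class = single-mesh tooth geometry [base-circle involute, m = 4.764, 27T]
pitch radius r_p = m·N/2 = 4.764·27/2 = 64.314000
base radius r_b = r_p·cos α = 64.314000·cos 20.596° = 60.203313
roll angle φ = 34.754° = 0.60657173 rad
x = r_b·(cos φ + φ·sin φ) = 70.280496
y = r_b·(sin φ − φ·cos φ) = 4.316003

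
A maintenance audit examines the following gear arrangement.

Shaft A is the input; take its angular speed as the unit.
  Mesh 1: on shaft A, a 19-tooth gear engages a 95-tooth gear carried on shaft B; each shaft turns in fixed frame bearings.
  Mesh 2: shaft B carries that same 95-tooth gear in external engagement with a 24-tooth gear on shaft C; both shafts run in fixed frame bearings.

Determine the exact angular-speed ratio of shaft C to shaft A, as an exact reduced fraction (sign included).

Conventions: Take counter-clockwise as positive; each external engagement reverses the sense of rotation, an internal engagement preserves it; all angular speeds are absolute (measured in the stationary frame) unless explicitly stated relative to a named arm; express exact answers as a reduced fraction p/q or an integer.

class = fixed-axis compound train [2 meshes; 2 ratios multiply, 2 sense flips]
mesh 1 [19T→95T]: running ratio 1/5, sense −
mesh 2 [95T→24T]: running ratio 19/24, sense +
ω_out/ω_in = 19/24

19/24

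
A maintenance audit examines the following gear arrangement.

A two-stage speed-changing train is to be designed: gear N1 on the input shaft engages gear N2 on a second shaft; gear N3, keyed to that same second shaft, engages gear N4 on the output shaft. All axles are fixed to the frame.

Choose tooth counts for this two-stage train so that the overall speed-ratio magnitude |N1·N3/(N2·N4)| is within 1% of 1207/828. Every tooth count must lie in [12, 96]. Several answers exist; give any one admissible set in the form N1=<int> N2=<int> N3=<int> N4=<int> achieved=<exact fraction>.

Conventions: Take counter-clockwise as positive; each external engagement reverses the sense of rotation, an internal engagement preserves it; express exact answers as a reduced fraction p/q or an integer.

N1=17 N2=12 N3=71 N4=69 achieved=1207/828

topology: fixed-axis compound train — 2 stages, target 1207/828
target = 1207/828 in lowest terms: an exact hit needs N1·N3 = k·1207 and N2·N4 = k·828 for one integer k, every count in [12, 96]; additionally prefer no 1:1 stage (N1 ≠ N2, N3 ≠ N4)
k = 1: N1·N3 = 1207 = 17·71, N2·N4 = 828 = 12·69
achieved = 17·71/(12·69) = 1207/828; |achieved − target| = 0 ≤ 1207/82800 ✓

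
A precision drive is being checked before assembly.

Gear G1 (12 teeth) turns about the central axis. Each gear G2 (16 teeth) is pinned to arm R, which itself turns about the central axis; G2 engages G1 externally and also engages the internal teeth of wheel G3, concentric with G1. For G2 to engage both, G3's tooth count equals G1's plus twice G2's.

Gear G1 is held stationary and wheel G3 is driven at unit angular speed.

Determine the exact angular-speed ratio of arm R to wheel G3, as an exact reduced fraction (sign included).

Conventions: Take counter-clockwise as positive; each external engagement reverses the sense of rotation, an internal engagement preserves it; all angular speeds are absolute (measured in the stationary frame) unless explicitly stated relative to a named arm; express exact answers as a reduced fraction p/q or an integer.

11/14

class = planetary set [G3 = 12+2·16 = 44; Willis about the carrier]
ring teeth: 12 + 2·16 = 44
12(ω_sun−ω_arm) = −44(ω_ring−ω_arm),  ω_sun = 0, ω_ring = 1
12(0−ω_arm) = −44(1−ω_arm)  ⇒  56·ω_arm = 44  ⇒  ω_arm = 11/14
ω_out/ω_in = 11/14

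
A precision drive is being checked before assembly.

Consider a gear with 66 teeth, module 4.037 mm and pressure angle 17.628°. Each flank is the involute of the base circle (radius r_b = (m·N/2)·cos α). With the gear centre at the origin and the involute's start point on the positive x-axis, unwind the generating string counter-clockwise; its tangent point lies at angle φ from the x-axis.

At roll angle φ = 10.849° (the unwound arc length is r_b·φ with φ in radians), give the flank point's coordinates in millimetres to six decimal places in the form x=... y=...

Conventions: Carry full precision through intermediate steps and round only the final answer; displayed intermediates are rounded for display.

x=129.221041 y=0.286291

topology: single-mesh involute geometry — m = 4.037, N = 66
pitch radius r_p = m·N/2 = 4.037·66/2 = 133.221000
base radius r_b = r_p·cos α = 133.221000·cos 17.628° = 126.965313
roll angle φ = 10.849° = 0.18935077 rad
x = r_b·(cos φ + φ·sin φ) = 129.221041
y = r_b·(sin φ − φ·cos φ) = 0.286291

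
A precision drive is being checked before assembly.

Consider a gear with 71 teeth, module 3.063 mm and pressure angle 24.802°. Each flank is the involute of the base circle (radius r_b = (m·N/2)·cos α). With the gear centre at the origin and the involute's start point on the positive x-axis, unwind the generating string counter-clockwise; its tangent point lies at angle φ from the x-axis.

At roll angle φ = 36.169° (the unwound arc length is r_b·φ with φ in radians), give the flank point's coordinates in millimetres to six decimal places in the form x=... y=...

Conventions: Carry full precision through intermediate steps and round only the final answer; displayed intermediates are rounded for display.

x=116.457880 y=7.951733

recognized (one wheel, involute flank): single-mesh tooth geometry, m = 3.063, N = 71
pitch radius r_p = m·N/2 = 3.063·71/2 = 108.736500
base radius r_b = r_p·cos α = 108.736500·cos 24.802° = 98.706954
roll angle φ = 36.169° = 0.63126814 rad
x = r_b·(cos φ + φ·sin φ) = 116.457880
y = r_b·(sin φ − φ·cos φ) = 7.951733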